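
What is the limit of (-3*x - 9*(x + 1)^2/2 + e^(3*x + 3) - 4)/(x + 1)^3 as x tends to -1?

Direct substitution gives 0/0.
Apply L'Hôpital: lim (-9*x + 3*e^(3*x + 3) - 12)/(3*(x + 1)^2), still 0/0.
Apply L'Hôpital: lim (9*e^(3*x + 3) - 9)/(6*x + 6), still 0/0.
After 3 applications of L'Hôpital's rule the quotient is (27*e^(3*x + 3))/(6); substituting x = -1 gives 9/2.

9/2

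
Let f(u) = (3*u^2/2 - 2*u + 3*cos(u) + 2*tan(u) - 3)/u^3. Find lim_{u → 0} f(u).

Substitution gives 0/0 (the numerator vanishes to order 3).
Expand each term to order u^3: the coefficient of u^3 in 2·tan(u) is 2/3 and in 3·cos(u) is 0.
Lower-order terms cancel with the polynomial part, so the numerator is (2/3)·u^3 + o(u^3), and the limit is (2/3)/(1) = 2/3.

2/3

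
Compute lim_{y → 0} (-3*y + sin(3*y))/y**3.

-9/2

Direct substitution gives 0/0.
Apply L'Hôpital: lim (3*cos(3*y) - 3)/(3*y^2), still 0/0.
Apply L'Hôpital: lim (-9*sin(3*y))/(6*y), still 0/0.
After 3 applications of L'Hôpital's rule the quotient is (-27*cos(3*y))/(6); substituting y = 0 gives -9/2.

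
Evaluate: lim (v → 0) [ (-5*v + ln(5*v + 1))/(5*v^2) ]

Direct substitution gives 0/0.
Apply L'Hôpital: lim (-5 + 5/(5*v + 1))/(10*v), still 0/0.
After 2 applications of L'Hôpital's rule the quotient is (-25/(5*v + 1)^2)/(10); substituting v = 0 gives -5/2.

-5/2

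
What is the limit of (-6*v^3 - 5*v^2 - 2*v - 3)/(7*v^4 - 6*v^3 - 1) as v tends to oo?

0

The denominator has degree 4 and the numerator degree 3. Dividing numerator and denominator by v^4 sends every term to 0 except the leading denominator term, so the limit is 0.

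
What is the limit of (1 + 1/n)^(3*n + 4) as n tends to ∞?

Write it as [(1 + 1/n)^n]^(3) · (1 + 1/n)^(4). The bracketed term tends to e^(1) and the second factor to 1, so the limit is e^(3).

e^(3)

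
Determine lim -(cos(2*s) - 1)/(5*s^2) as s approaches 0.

2/5

Direct substitution gives 0/0.
Apply L'Hôpital: lim (-2*sin(2*s))/(-10*s), still 0/0.
After 2 applications of L'Hôpital's rule the quotient is (-4*cos(2*s))/(-10); substituting s = 0 gives 2/5.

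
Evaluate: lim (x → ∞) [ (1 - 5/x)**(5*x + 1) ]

Let L be the limit and take ln: ln L = lim (5x + 1)·ln(1 - 5/x) = lim (5x + 1)·(-5/x + O(1/x²)) = -25.
Hence L = e^(-25).

e^(-25)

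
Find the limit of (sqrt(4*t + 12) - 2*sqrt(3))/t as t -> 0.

A 0/0 form; rationalise with √(12 + 4t) + √12. This collapses the numerator to 4t, leaving 4/(√(12 + 4t) + √12) → 4/(2√12) = √(3)/3.

√(3)/3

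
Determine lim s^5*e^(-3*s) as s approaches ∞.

Write as s^5/e^{3s}, an ∞/∞ form.
Exponential growth dominates any polynomial, so repeated L'Hôpital (or the standard result) gives 0.

0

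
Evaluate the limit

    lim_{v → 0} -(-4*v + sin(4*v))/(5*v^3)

Direct substitution gives 0/0.
Apply L'Hôpital: lim (4*cos(4*v) - 4)/(-15*v^2), still 0/0.
Apply L'Hôpital: lim (-16*sin(4*v))/(-30*v), still 0/0.
After 3 applications of L'Hôpital's rule the quotient is (-64*cos(4*v))/(-30); substituting v = 0 gives 32/15.

32/15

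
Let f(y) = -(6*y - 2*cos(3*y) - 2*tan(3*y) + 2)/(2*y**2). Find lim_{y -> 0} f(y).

-9/2

Substitution gives 0/0 (the numerator vanishes to order 2).
Expand each term to order y^2: the coefficient of y^2 in -2·tan(3y) is 0 and in -2·cos(3y) is 9.
Lower-order terms cancel with the polynomial part, so the numerator is (9)·y^2 + o(y^2), and the limit is (9)/(-2) = -9/2.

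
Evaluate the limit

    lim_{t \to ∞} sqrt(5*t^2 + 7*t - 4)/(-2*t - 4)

-√(5)/2

For large |t|, √(5*t^2 + 7*t - 4) ≈ √5·|t| and the denominator ≈ -2t.
Since t → +∞, |t| = t, giving √5/(-2) = -√(5)/2.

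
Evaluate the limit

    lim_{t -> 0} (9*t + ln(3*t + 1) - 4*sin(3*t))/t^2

-9/2

Substitution gives 0/0 (the numerator vanishes to order 2).
Expand each term to order t^2: the coefficient of t^2 in -4·sin(3t) is 0 and in ln(1 + 3t) is -9/2.
Lower-order terms cancel with the polynomial part, so the numerator is (-9/2)·t^2 + o(t^2), and the limit is (-9/2)/(1) = -9/2.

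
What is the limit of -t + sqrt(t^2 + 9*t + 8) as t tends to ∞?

9/2

This has the form ∞ − ∞. Multiply and divide by the conjugate √(t^2 + 9*t + 8) + t.
That gives (9t + 8) / (√(t^2 + 9*t + 8) + t).
Divide numerator and denominator by t: the limit is 9/(2·1) = 9/2.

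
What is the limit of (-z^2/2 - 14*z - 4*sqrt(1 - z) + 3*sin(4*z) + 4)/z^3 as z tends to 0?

Substitution gives 0/0 (the numerator vanishes to order 3).
Expand each term to order z^3: the coefficient of z^3 in 3·sin(4z) is -32 and in -4·√(1 - z) is 1/4.
Lower-order terms cancel with the polynomial part, so the numerator is (-127/4)·z^3 + o(z^3), and the limit is (-127/4)/(1) = -127/4.

-127/4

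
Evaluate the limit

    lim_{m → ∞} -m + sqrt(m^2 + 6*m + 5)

3

An ∞ − ∞ form. Rationalising with the conjugate, the difference becomes (6m + 5) / (√(m^2 + 6*m + 5) + m).
For large m the denominator behaves like 2·m, so the quotient tends to 6/2 = 3.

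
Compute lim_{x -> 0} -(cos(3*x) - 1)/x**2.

Direct substitution gives 0/0.
Apply L'Hôpital: lim (-3*sin(3*x))/(-2*x), still 0/0.
After 2 applications of L'Hôpital's rule the quotient is (-9*cos(3*x))/(-2); substituting x = 0 gives 9/2.

9/2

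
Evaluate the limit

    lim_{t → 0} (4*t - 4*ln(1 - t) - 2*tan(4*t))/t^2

2

Substitution gives 0/0 (the numerator vanishes to order 2).
Expand each term to order t^2: the coefficient of t^2 in -4·ln(1 - t) is 2 and in -2·tan(4t) is 0.
Lower-order terms cancel with the polynomial part, so the numerator is (2)·t^2 + o(t^2), and the limit is (2)/(1) = 2.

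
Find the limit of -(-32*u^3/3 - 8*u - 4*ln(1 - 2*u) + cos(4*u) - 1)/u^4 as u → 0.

Substitution gives 0/0 (the numerator vanishes to order 4).
Expand each term to order u^4: the coefficient of u^4 in -4·ln(1 - 2u) is 16 and in cos(4u) is 32/3.
Lower-order terms cancel with the polynomial part, so the numerator is (80/3)·u^4 + o(u^4), and the limit is (80/3)/(-1) = -80/3.

-80/3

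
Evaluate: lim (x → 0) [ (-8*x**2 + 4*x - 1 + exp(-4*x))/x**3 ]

-32/3

Direct substitution gives 0/0.
Apply L'Hôpital: lim (-16*x + 4 - 4*e^(-4*x))/(3*x^2), still 0/0.
Apply L'Hôpital: lim (-16 + 16*e^(-4*x))/(6*x), still 0/0.
After 3 applications of L'Hôpital's rule the quotient is (-64*e^(-4*x))/(6); substituting x = 0 gives -32/3.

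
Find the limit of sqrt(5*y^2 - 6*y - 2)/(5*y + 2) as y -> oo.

For large |y|, √(5*y^2 - 6*y - 2) ≈ √5·|y| and the denominator ≈ 5y.
Since y → +∞, |y| = y, giving √5/(5) = √(5)/5.

√(5)/5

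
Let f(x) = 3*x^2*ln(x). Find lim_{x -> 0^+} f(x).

0

This is a 0·(−∞) form. Rewrite as 3·ln(x) / x^(−2) and apply L'Hôpital:
the derivative quotient is 3·(1/x) / (−2·x^(−3)) = (-3/2)·x^2 → 0.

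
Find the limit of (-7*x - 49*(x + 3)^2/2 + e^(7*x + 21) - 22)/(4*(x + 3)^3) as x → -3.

343/24

Direct substitution gives 0/0.
Apply L'Hôpital: lim (-49*x + 7*e^(7*x + 21) - 154)/(12*(x + 3)^2), still 0/0.
Apply L'Hôpital: lim (49*e^(7*x + 21) - 49)/(24*x + 72), still 0/0.
After 3 applications of L'Hôpital's rule the quotient is (343*e^(7*x + 21))/(24); substituting x = -3 gives 343/24.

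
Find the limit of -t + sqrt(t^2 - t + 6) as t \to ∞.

-1/2

This has the form ∞ − ∞. Multiply and divide by the conjugate √(t^2 - t + 6) + t.
That gives (-t + 6) / (√(t^2 - t + 6) + t).
Divide numerator and denominator by t: the limit is -1/(2·1) = -1/2.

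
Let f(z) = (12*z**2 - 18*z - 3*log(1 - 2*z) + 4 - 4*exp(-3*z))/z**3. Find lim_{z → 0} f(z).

26

Substitution gives 0/0 (the numerator vanishes to order 3).
Expand each term to order z^3: the coefficient of z^3 in -4·e^(-3z) is 18 and in -3·ln(1 - 2z) is 8.
Lower-order terms cancel with the polynomial part, so the numerator is (26)·z^3 + o(z^3), and the limit is (26)/(1) = 26.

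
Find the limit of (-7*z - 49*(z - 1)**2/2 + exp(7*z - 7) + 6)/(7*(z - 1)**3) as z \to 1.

49/6

Direct substitution gives 0/0.
Apply L'Hôpital: lim (-49*z + 7*e^(7*z - 7) + 42)/(21*(z - 1)^2), still 0/0.
Apply L'Hôpital: lim (49*e^(7*z - 7) - 49)/(42*z - 42), still 0/0.
After 3 applications of L'Hôpital's rule the quotient is (343*e^(7*z - 7))/(42); substituting z = 1 gives 49/6.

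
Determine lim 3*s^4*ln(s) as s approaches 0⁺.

0

This is a 0·(−∞) form. Rewrite as 3·ln(s) / s^(−4) and apply L'Hôpital:
the derivative quotient is 3·(1/s) / (−4·s^(−5)) = (-3/4)·s^4 → 0.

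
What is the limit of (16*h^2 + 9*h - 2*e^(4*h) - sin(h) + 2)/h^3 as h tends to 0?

Substitution gives 0/0; apply L'Hôpital's rule 3 times.
After differentiating numerator and denominator 3 times the quotient is (-128*e^(4*h) + cos(h))/(6); at h = 0 this is -127/6.

-127/6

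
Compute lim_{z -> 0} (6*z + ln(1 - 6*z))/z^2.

Direct substitution gives 0/0.
Apply L'Hôpital: lim (6 - 6/(1 - 6*z))/(2*z), still 0/0.
After 2 applications of L'Hôpital's rule the quotient is (-36/(1 - 6*z)^2)/(2); substituting z = 0 gives -18.

-18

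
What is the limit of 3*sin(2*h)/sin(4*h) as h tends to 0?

Substitution gives 0/0.
Divide numerator and denominator by h: sin(2h)/h → 2 and sin(4h)/h → 4, so the limit is 3·2/4 = 3/2.

3/2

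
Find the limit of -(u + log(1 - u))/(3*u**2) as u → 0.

1/6

Direct substitution gives 0/0.
Apply L'Hôpital: lim (1 - 1/(1 - u))/(-6*u), still 0/0.
After 2 applications of L'Hôpital's rule the quotient is (-1/(1 - u)^2)/(-6); substituting u = 0 gives 1/6.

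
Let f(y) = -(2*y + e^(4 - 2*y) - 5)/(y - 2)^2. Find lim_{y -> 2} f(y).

Direct substitution gives 0/0.
Apply L'Hôpital: lim (2 - 2*e^(4 - 2*y))/(4 - 2*y), still 0/0.
After 2 applications of L'Hôpital's rule the quotient is (4*e^(4 - 2*y))/(-2); substituting y = 2 gives -2.

-2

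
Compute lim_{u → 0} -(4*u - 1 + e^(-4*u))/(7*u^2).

Direct substitution gives 0/0.
Apply L'Hôpital: lim (4 - 4*e^(-4*u))/(-14*u), still 0/0.
After 2 applications of L'Hôpital's rule the quotient is (16*e^(-4*u))/(-14); substituting u = 0 gives -8/7.

-8/7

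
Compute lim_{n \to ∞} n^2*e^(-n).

Write as n^2/e^{1n}, an ∞/∞ form.
Exponential growth dominates any polynomial, so repeated L'Hôpital (or the standard result) gives 0.

0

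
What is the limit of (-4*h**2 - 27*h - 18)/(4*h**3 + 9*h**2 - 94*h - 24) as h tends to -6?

At h = -6 both the top and bottom vanish — a removable singularity. Factoring out (h + 6) from each leaves (-4*h - 3)/(4*h^2 - 15*h - 4), which at h = -6 equals 21/230.

21/230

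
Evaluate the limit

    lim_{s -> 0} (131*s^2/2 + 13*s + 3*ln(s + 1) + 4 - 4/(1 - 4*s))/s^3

Substitution gives 0/0 (the numerator vanishes to order 3).
Expand each term to order s^3: the coefficient of s^3 in -4·1/(1 - 4s) is -256 and in 3·ln(1 + s) is 1.
Lower-order terms cancel with the polynomial part, so the numerator is (-255)·s^3 + o(s^3), and the limit is (-255)/(1) = -255.

-255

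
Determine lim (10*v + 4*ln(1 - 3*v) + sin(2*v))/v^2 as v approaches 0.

Substitution gives 0/0 (the numerator vanishes to order 2).
Expand each term to order v^2: the coefficient of v^2 in 4·ln(1 - 3v) is -18 and in sin(2v) is 0.
Lower-order terms cancel with the polynomial part, so the numerator is (-18)·v^2 + o(v^2), and the limit is (-18)/(1) = -18.

-18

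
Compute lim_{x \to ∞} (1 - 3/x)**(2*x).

The base → 1 and the exponent → ∞: a 1^∞ form.
Take logarithms: (2x)·ln(1 - 3/x). Since ln(1+u) ~ u for small u, this behaves like (2x)·(-3/x) → -6.
So the limit is e^(-6).

e^(-6)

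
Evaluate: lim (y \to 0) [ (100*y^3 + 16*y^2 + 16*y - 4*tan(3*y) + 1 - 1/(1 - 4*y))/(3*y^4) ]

Substitution gives 0/0 (the numerator vanishes to order 4).
Expand each term to order y^4: the coefficient of y^4 in −1/(1 - 4y) is -256 and in -4·tan(3y) is 0.
Lower-order terms cancel with the polynomial part, so the numerator is (-256)·y^4 + o(y^4), and the limit is (-256)/(3) = -256/3.

-256/3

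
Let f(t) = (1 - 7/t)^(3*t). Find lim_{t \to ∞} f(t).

The base → 1 and the exponent → ∞: a 1^∞ form.
Take logarithms: (3t)·ln(1 - 7/t). Since ln(1+u) ~ u for small u, this behaves like (3t)·(-7/t) → -21.
So the limit is e^(-21).

e^(-21)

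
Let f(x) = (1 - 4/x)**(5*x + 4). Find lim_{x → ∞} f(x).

Write it as [(1 - 4/x)^x]^(5) · (1 - 4/x)^(4). The bracketed term tends to e^(-4) and the second factor to 1, so the limit is e^(-20).

e^(-20)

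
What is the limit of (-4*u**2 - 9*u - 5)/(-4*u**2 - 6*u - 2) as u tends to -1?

Direct substitution gives 0/0, so factor. Both numerator and denominator have (u + 1) as a factor.
After cancelling, the expression reduces to (-4*u - 5)/(-4*u - 2).
Substituting u = -1 gives -1/2.

-1/2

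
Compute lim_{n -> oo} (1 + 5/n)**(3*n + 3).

Let L be the limit and take ln: ln L = lim (3n + 3)·ln(1 + 5/n) = lim (3n + 3)·(5/n + O(1/n²)) = 15.
Hence L = e^(15).

e^(15)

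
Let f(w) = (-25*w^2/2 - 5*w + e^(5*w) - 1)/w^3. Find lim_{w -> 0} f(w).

Direct substitution gives 0/0.
Apply L'Hôpital: lim (-25*w + 5*e^(5*w) - 5)/(3*w^2), still 0/0.
Apply L'Hôpital: lim (25*e^(5*w) - 25)/(6*w), still 0/0.
After 3 applications of L'Hôpital's rule the quotient is (125*e^(5*w))/(6); substituting w = 0 gives 125/6.

125/6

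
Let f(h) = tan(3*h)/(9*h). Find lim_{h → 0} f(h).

Substitution gives 0/0.
Since tan(u)/u → 1 as u → 0, tan(3h)/(3h) → 1 and the limit is 3/9 = 1/3.

1/3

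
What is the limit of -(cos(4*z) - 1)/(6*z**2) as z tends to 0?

Direct substitution gives 0/0.
Apply L'Hôpital: lim (-4*sin(4*z))/(-12*z), still 0/0.
After 2 applications of L'Hôpital's rule the quotient is (-16*cos(4*z))/(-12); substituting z = 0 gives 4/3.

4/3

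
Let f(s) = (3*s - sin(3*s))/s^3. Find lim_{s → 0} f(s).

9/2

Direct substitution gives 0/0.
Apply L'Hôpital: lim (3 - 3*cos(3*s))/(3*s^2), still 0/0.
Apply L'Hôpital: lim (9*sin(3*s))/(6*s), still 0/0.
After 3 applications of L'Hôpital's rule the quotient is (27*cos(3*s))/(6); substituting s = 0 gives 9/2.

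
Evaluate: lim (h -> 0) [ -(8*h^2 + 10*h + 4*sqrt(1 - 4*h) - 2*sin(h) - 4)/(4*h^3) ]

Substitution gives 0/0 (the numerator vanishes to order 3).
Expand each term to order h^3: the coefficient of h^3 in -2·sin(h) is 1/3 and in 4·√(1 - 4h) is -16.
Lower-order terms cancel with the polynomial part, so the numerator is (-47/3)·h^3 + o(h^3), and the limit is (-47/3)/(-4) = 47/12.

47/12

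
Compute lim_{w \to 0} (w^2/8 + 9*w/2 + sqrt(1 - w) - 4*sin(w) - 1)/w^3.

29/48

Substitution gives 0/0; apply L'Hôpital's rule 3 times.
After differentiating numerator and denominator 3 times the quotient is (4*cos(w) - 3/(8*(1 - w)^(5/2)))/(6); at w = 0 this is 29/48.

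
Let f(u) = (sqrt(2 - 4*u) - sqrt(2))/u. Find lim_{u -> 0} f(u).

Substitution gives 0/0. Multiply numerator and denominator by the conjugate √(2 - 4u) + √2.
The numerator becomes (2 - 4u) − 2 = -4u, so the expression simplifies to -4/(√(2 - 4u) + √2).
Letting u → 0 gives -4/(2√2) = -√(2).

-√(2)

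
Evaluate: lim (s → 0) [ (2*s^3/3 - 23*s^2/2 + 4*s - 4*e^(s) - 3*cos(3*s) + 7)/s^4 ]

Substitution gives 0/0 (the numerator vanishes to order 4).
Expand each term to order s^4: the coefficient of s^4 in -3·cos(3s) is -81/8 and in -4·e^(s) is -1/6.
Lower-order terms cancel with the polynomial part, so the numerator is (-247/24)·s^4 + o(s^4), and the limit is (-247/24)/(1) = -247/24.

-247/24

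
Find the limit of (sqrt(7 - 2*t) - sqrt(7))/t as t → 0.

-√(7)/7

Substitution gives 0/0. Multiply numerator and denominator by the conjugate √(7 - 2t) + √7.
The numerator becomes (7 - 2t) − 7 = -2t, so the expression simplifies to -2/(√(7 - 2t) + √7).
Letting t → 0 gives -2/(2√7) = -√(7)/7.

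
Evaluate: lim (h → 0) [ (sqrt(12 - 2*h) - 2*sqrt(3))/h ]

-√(3)/6

A 0/0 form; rationalise with √(12 - 2h) + √12. This collapses the numerator to -2h, leaving -2/(√(12 - 2h) + √12) → -2/(2√12) = -√(3)/6.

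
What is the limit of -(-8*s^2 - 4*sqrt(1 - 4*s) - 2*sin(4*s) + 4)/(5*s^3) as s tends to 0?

Substitution gives 0/0 (the numerator vanishes to order 3).
Expand each term to order s^3: the coefficient of s^3 in -2·sin(4s) is 64/3 and in -4·√(1 - 4s) is 16.
Lower-order terms cancel with the polynomial part, so the numerator is (112/3)·s^3 + o(s^3), and the limit is (112/3)/(-5) = -112/15.

-112/15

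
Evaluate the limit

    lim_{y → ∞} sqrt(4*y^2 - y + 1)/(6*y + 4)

1/3

For large |y|, √(4*y^2 - y + 1) ≈ √4·|y| and the denominator ≈ 6y.
Since y → +∞, |y| = y, giving √4/(6) = 1/3.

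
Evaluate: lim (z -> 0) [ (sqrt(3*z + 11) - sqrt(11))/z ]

A 0/0 form; rationalise with √(11 + 3z) + √11. This collapses the numerator to 3z, leaving 3/(√(11 + 3z) + √11) → 3/(2√11) = 3*√(11)/22.

3*√(11)/22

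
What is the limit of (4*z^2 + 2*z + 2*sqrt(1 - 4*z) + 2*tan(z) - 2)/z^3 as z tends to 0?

Substitution gives 0/0; apply L'Hôpital's rule 3 times.
After differentiating numerator and denominator 3 times the quotient is (12*tan(z)^2/cos(z)^2 + 4/cos(z)^2 - 48/(1 - 4*z)^(5/2))/(6); at z = 0 this is -22/3.

-22/3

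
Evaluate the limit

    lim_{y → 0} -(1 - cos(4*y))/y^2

-8

Substitution gives 0/0.
Use (1 − cos u)/u² → 1/2 with u = 4y: the limit is 4²/(2·(-1)) = -8.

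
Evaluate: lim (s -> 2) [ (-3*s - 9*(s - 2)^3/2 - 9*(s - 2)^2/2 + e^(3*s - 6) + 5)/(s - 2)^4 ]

Direct substitution gives 0/0.
Apply L'Hôpital: lim (-9*s - 27*(s - 2)^2/2 + 3*e^(3*s - 6) + 15)/(4*(s - 2)^3), still 0/0.
Apply L'Hôpital: lim (-27*s + 9*e^(3*s - 6) + 45)/(12*(s - 2)^2), still 0/0.
Apply L'Hôpital: lim (27*e^(3*s - 6) - 27)/(24*s - 48), still 0/0.
After 4 applications of L'Hôpital's rule the quotient is (81*e^(3*s - 6))/(24); substituting s = 2 gives 27/8.

27/8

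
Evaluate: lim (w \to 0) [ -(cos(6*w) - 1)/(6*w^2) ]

3

Direct substitution gives 0/0.
Apply L'Hôpital: lim (-6*sin(6*w))/(-12*w), still 0/0.
After 2 applications of L'Hôpital's rule the quotient is (-36*cos(6*w))/(-12); substituting w = 0 gives 3.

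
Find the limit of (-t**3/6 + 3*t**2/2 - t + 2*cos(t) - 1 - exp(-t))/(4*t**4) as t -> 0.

1/96

Substitution gives 0/0 (the numerator vanishes to order 4).
Expand each term to order t^4: the coefficient of t^4 in 2·cos(t) is 1/12 and in −e^(-t) is -1/24.
Lower-order terms cancel with the polynomial part, so the numerator is (1/24)·t^4 + o(t^4), and the limit is (1/24)/(4) = 1/96.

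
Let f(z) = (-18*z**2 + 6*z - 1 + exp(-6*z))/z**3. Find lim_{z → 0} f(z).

-36

Direct substitution gives 0/0.
Apply L'Hôpital: lim (-36*z + 6 - 6*e^(-6*z))/(3*z^2), still 0/0.
Apply L'Hôpital: lim (-36 + 36*e^(-6*z))/(6*z), still 0/0.
After 3 applications of L'Hôpital's rule the quotient is (-216*e^(-6*z))/(6); substituting z = 0 gives -36.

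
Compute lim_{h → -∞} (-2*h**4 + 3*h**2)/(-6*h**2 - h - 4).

The numerator has higher degree (4 > 2); the quotient behaves like (-2/(-6))·h^2 for large |h|.
As h → −∞ this diverges to ∞.

∞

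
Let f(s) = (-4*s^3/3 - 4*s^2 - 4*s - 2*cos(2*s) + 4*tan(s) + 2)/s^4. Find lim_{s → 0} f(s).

-4/3

Substitution gives 0/0 (the numerator vanishes to order 4).
Expand each term to order s^4: the coefficient of s^4 in 4·tan(s) is 0 and in -2·cos(2s) is -4/3.
Lower-order terms cancel with the polynomial part, so the numerator is (-4/3)·s^4 + o(s^4), and the limit is (-4/3)/(1) = -4/3.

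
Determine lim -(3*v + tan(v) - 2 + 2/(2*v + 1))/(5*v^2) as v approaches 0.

-8/5

Substitution gives 0/0 (the numerator vanishes to order 2).
Expand each term to order v^2: the coefficient of v^2 in tan(v) is 0 and in 2·1/(1 + 2v) is 8.
Lower-order terms cancel with the polynomial part, so the numerator is (8)·v^2 + o(v^2), and the limit is (8)/(-5) = -8/5.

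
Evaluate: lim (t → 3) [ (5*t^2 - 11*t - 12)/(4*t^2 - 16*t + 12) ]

Since t = 3 makes numerator and denominator zero, (t - 3) divides both.
Cancelling it gives (5*t + 4)/(4*t - 4); now plug in t = 3 to get 19/8.

19/8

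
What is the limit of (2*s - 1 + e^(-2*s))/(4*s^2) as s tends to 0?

1/2

Direct substitution gives 0/0.
Apply L'Hôpital: lim (2 - 2*e^(-2*s))/(8*s), still 0/0.
After 2 applications of L'Hôpital's rule the quotient is (4*e^(-2*s))/(8); substituting s = 0 gives 1/2.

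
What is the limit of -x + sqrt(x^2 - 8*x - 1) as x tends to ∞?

An ∞ − ∞ form. Rationalising with the conjugate, the difference becomes (-8x - 1) / (√(x^2 - 8*x - 1) + x).
For large x the denominator behaves like 2·x, so the quotient tends to -8/2 = -4.

-4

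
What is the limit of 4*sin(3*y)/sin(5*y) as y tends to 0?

Substitution gives 0/0.
Divide numerator and denominator by y: sin(3y)/y → 3 and sin(5y)/y → 5, so the limit is 4·3/5 = 12/5.

12/5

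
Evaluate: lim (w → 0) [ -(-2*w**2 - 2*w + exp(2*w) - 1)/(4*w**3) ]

Direct substitution gives 0/0.
Apply L'Hôpital: lim (-4*w + 2*e^(2*w) - 2)/(-12*w^2), still 0/0.
Apply L'Hôpital: lim (4*e^(2*w) - 4)/(-24*w), still 0/0.
After 3 applications of L'Hôpital's rule the quotient is (8*e^(2*w))/(-24); substituting w = 0 gives -1/3.

-1/3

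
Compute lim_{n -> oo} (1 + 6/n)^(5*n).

Write it as [(1 + 6/n)^n]^(5) · (1 + 6/n)^(0). The bracketed term tends to e^(6) and the second factor to 1, so the limit is e^(30).

e^(30)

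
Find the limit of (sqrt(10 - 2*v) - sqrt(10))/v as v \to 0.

A 0/0 form; rationalise with √(10 - 2v) + √10. This collapses the numerator to -2v, leaving -2/(√(10 - 2v) + √10) → -2/(2√10) = -√(10)/10.

-√(10)/10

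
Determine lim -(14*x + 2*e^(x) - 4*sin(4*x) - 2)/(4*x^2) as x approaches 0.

Substitution gives 0/0; apply L'Hôpital's rule 2 times.
After differentiating numerator and denominator 2 times the quotient is (2*e^(x) + 64*sin(4*x))/(-8); at x = 0 this is -1/4.

-1/4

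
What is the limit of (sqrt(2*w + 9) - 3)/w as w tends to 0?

1/3

Substitution gives 0/0. Multiply numerator and denominator by the conjugate √(9 + 2w) + √9.
The numerator becomes (9 + 2w) − 9 = 2w, so the expression simplifies to 2/(√(9 + 2w) + √9).
Letting w → 0 gives 2/(2√9) = 1/3.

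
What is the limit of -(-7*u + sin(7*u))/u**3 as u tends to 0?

Direct substitution gives 0/0.
Apply L'Hôpital: lim (7*cos(7*u) - 7)/(-3*u^2), still 0/0.
Apply L'Hôpital: lim (-49*sin(7*u))/(-6*u), still 0/0.
After 3 applications of L'Hôpital's rule the quotient is (-343*cos(7*u))/(-6); substituting u = 0 gives 343/6.

343/6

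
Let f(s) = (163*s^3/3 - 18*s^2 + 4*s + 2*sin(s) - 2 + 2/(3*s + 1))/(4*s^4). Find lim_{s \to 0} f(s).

Substitution gives 0/0; apply L'Hôpital's rule 4 times.
After differentiating numerator and denominator 4 times the quotient is (2*sin(s) + 3888/(3*s + 1)^5)/(96); at s = 0 this is 81/2.

81/2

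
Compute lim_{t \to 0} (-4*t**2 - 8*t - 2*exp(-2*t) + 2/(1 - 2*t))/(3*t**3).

Substitution gives 0/0; apply L'Hôpital's rule 3 times.
After differentiating numerator and denominator 3 times the quotient is (16*e^(-2*t) + 96/(2*t - 1)^4)/(18); at t = 0 this is 56/9.

56/9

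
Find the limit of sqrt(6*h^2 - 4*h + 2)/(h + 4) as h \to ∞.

√(6)

For large |h|, √(6*h^2 - 4*h + 2) ≈ √6·|h| and the denominator ≈ h.
Since h → +∞, |h| = h, giving √6/(1) = √(6).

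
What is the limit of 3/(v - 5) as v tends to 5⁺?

∞

As v → 5⁺, (v - 5) → 0⁺, so (v - 5)^1 → 0⁺ and 3/(v - 5)^1 → ∞.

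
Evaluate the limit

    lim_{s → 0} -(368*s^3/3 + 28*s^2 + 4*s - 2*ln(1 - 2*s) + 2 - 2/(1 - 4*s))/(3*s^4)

Substitution gives 0/0; apply L'Hôpital's rule 4 times.
After differentiating numerator and denominator 4 times the quotient is (12288/(4*s - 1)^5 + 192/(2*s - 1)^4)/(-72); at s = 0 this is 168.

168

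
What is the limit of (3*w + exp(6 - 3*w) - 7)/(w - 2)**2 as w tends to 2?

9/2

Direct substitution gives 0/0.
Apply L'Hôpital: lim (3 - 3*e^(6 - 3*w))/(2*w - 4), still 0/0.
After 2 applications of L'Hôpital's rule the quotient is (9*e^(6 - 3*w))/(2); substituting w = 2 gives 9/2.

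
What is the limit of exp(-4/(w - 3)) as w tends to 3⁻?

∞

As w → 3⁻, -4/(w - 3) → +∞, so e^(-4/(w - 3)) → ∞.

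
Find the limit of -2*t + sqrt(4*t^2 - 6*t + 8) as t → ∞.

An ∞ − ∞ form. Rationalising with the conjugate, the difference becomes (-6t + 8) / (√(4*t^2 - 6*t + 8) + 2t).
For large t the denominator behaves like 2·2t, so the quotient tends to -6/4 = -3/2.

-3/2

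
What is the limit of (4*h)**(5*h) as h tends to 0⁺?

Base → 0⁺ and exponent → 0⁺: a 0^0 form.
Take logs: 5h·ln(4h). This is 0·(−∞); rewriting as ln(4h)/(1/(5h)) and applying L'Hôpital gives 0.
Hence the limit is e^0 = 1.

1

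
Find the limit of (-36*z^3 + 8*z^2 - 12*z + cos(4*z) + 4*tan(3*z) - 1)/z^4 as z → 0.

32/3

Substitution gives 0/0 (the numerator vanishes to order 4).
Expand each term to order z^4: the coefficient of z^4 in 4·tan(3z) is 0 and in cos(4z) is 32/3.
Lower-order terms cancel with the polynomial part, so the numerator is (32/3)·z^4 + o(z^4), and the limit is (32/3)/(1) = 32/3.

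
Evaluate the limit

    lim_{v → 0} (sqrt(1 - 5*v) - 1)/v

-5/2

Substitution gives 0/0. Multiply numerator and denominator by the conjugate √(1 - 5v) + √1.
The numerator becomes (1 - 5v) − 1 = -5v, so the expression simplifies to -5/(√(1 - 5v) + √1).
Letting v → 0 gives -5/(2√1) = -5/2.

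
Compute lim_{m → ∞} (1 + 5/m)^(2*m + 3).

Let L be the limit and take ln: ln L = lim (2m + 3)·ln(1 + 5/m) = lim (2m + 3)·(5/m + O(1/m²)) = 10.
Hence L = e^(10).

e^(10)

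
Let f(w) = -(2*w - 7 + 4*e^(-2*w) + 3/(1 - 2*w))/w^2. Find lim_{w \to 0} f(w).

-20

Substitution gives 0/0 (the numerator vanishes to order 2).
Expand each term to order w^2: the coefficient of w^2 in 3·1/(1 - 2w) is 12 and in 4·e^(-2w) is 8.
Lower-order terms cancel with the polynomial part, so the numerator is (20)·w^2 + o(w^2), and the limit is (20)/(-1) = -20.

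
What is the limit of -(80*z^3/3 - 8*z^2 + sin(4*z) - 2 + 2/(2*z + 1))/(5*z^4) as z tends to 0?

-32/5

Substitution gives 0/0 (the numerator vanishes to order 4).
Expand each term to order z^4: the coefficient of z^4 in sin(4z) is 0 and in 2·1/(1 + 2z) is 32.
Lower-order terms cancel with the polynomial part, so the numerator is (32)·z^4 + o(z^4), and the limit is (32)/(-5) = -32/5.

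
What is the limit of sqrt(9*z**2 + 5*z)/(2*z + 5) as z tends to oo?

For large |z|, √(9*z^2 + 5*z) ≈ √9·|z| and the denominator ≈ 2z.
Since z → +∞, |z| = z, giving √9/(2) = 3/2.

3/2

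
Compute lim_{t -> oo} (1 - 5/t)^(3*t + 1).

e^(-15)

The base → 1 and the exponent → ∞: a 1^∞ form.
Take logarithms: (3t + 1)·ln(1 - 5/t). Since ln(1+u) ~ u for small u, this behaves like (3t)·(-5/t) → -15.
So the limit is e^(-15).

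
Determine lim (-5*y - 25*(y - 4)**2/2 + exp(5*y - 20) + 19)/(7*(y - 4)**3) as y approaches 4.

125/42

Direct substitution gives 0/0.
Apply L'Hôpital: lim (-25*y + 5*e^(5*y - 20) + 95)/(21*(y - 4)^2), still 0/0.
Apply L'Hôpital: lim (25*e^(5*y - 20) - 25)/(42*y - 168), still 0/0.
After 3 applications of L'Hôpital's rule the quotient is (125*e^(5*y - 20))/(42); substituting y = 4 gives 125/42.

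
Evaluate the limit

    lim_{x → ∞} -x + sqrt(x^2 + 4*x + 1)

This has the form ∞ − ∞. Multiply and divide by the conjugate √(x^2 + 4*x + 1) + x.
That gives (4x + 1) / (√(x^2 + 4*x + 1) + x).
Divide numerator and denominator by x: the limit is 4/(2·1) = 2.

2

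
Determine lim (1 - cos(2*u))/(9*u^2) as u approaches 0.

2/9

Substitution gives 0/0.
Use (1 − cos θ)/θ² → 1/2 with θ = 2u: the limit is 2²/(2·9) = 2/9.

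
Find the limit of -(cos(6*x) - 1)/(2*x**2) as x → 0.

9

Direct substitution gives 0/0.
Apply L'Hôpital: lim (-6*sin(6*x))/(-4*x), still 0/0.
After 2 applications of L'Hôpital's rule the quotient is (-36*cos(6*x))/(-4); substituting x = 0 gives 9.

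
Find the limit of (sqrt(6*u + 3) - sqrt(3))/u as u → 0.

Substitution gives 0/0. Multiply numerator and denominator by the conjugate √(3 + 6u) + √3.
The numerator becomes (3 + 6u) − 3 = 6u, so the expression simplifies to 6/(√(3 + 6u) + √3).
Letting u → 0 gives 6/(2√3) = √(3).

√(3)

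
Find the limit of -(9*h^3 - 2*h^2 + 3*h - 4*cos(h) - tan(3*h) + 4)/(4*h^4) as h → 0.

Substitution gives 0/0 (the numerator vanishes to order 4).
Expand each term to order h^4: the coefficient of h^4 in −tan(3h) is 0 and in -4·cos(h) is -1/6.
Lower-order terms cancel with the polynomial part, so the numerator is (-1/6)·h^4 + o(h^4), and the limit is (-1/6)/(-4) = 1/24.

1/24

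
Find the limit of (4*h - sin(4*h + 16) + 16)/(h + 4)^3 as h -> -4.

Direct substitution gives 0/0.
Apply L'Hôpital: lim (4 - 4*cos(4*h + 16))/(3*(h + 4)^2), still 0/0.
Apply L'Hôpital: lim (16*sin(4*h + 16))/(6*h + 24), still 0/0.
After 3 applications of L'Hôpital's rule the quotient is (64*cos(4*h + 16))/(6); substituting h = -4 gives 32/3.

32/3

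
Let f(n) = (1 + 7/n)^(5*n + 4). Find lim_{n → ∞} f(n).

e^(35)

The base → 1 and the exponent → ∞: a 1^∞ form.
Take logarithms: (5n + 4)·ln(1 + 7/n). Since ln(1+u) ~ u for small u, this behaves like (5n)·(7/n) → 35.
So the limit is e^(35).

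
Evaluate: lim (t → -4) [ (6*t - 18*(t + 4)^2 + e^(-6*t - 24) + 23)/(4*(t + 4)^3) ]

Direct substitution gives 0/0.
Apply L'Hôpital: lim (-36*t - 6*e^(-6*t - 24) - 138)/(12*(t + 4)^2), still 0/0.
Apply L'Hôpital: lim (36*e^(-6*t - 24) - 36)/(24*t + 96), still 0/0.
After 3 applications of L'Hôpital's rule the quotient is (-216*e^(-6*t - 24))/(24); substituting t = -4 gives -9.

-9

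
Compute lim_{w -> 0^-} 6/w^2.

As w → 0⁻, (w) → 0⁻, so (w)^2 → 0⁺ and 6/(w)^2 → ∞.

∞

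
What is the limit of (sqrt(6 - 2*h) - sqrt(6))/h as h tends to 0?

-√(6)/6

Substitution gives 0/0. Multiply numerator and denominator by the conjugate √(6 - 2h) + √6.
The numerator becomes (6 - 2h) − 6 = -2h, so the expression simplifies to -2/(√(6 - 2h) + √6).
Letting h → 0 gives -2/(2√6) = -√(6)/6.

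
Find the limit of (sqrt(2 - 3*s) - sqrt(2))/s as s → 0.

-3*√(2)/4

Substitution gives 0/0. Multiply numerator and denominator by the conjugate √(2 - 3s) + √2.
The numerator becomes (2 - 3s) − 2 = -3s, so the expression simplifies to -3/(√(2 - 3s) + √2).
Letting s → 0 gives -3/(2√2) = -3*√(2)/4.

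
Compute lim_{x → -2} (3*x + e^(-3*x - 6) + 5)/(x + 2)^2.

9/2

Direct substitution gives 0/0.
Apply L'Hôpital: lim (3 - 3*e^(-3*x - 6))/(2*x + 4), still 0/0.
After 2 applications of L'Hôpital's rule the quotient is (9*e^(-3*x - 6))/(2); substituting x = -2 gives 9/2.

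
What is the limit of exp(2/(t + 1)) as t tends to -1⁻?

0

As t → -1⁻, 2/(t + 1) → −∞, so e^(2/(t + 1)) → 0.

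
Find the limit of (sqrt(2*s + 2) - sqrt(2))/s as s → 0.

√(2)/2

A 0/0 form; rationalise with √(2 + 2s) + √2. This collapses the numerator to 2s, leaving 2/(√(2 + 2s) + √2) → 2/(2√2) = √(2)/2.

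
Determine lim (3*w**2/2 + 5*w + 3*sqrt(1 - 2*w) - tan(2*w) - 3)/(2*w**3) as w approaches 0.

Substitution gives 0/0; apply L'Hôpital's rule 3 times.
After differentiating numerator and denominator 3 times the quotient is (-32*tan(2*w)^2/cos(2*w)^2 - 16/cos(2*w)^4 - 9/(1 - 2*w)^(5/2))/(12); at w = 0 this is -25/12.

-25/12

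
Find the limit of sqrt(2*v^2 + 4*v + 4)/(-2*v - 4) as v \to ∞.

-√(2)/2

For large |v|, √(2*v^2 + 4*v + 4) ≈ √2·|v| and the denominator ≈ -2v.
Since v → +∞, |v| = v, giving √2/(-2) = -√(2)/2.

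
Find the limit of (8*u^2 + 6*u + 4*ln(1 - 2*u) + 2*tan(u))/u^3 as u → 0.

Substitution gives 0/0 (the numerator vanishes to order 3).
Expand each term to order u^3: the coefficient of u^3 in 2·tan(u) is 2/3 and in 4·ln(1 - 2u) is -32/3.
Lower-order terms cancel with the polynomial part, so the numerator is (-10)·u^3 + o(u^3), and the limit is (-10)/(1) = -10.

-10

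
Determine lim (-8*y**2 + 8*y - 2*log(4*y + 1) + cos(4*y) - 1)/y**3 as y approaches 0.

-128/3

Substitution gives 0/0; apply L'Hôpital's rule 3 times.
After differentiating numerator and denominator 3 times the quotient is (64*sin(4*y) - 256/(4*y + 1)^3)/(6); at y = 0 this is -128/3.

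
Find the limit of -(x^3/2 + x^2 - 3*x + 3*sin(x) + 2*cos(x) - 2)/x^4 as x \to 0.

-1/12

Substitution gives 0/0; apply L'Hôpital's rule 4 times.
After differentiating numerator and denominator 4 times the quotient is (3*sin(x) + 2*cos(x))/(-24); at x = 0 this is -1/12.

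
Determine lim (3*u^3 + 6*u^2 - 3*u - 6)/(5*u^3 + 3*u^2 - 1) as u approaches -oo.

3/5

Numerator and denominator both have degree 3.
Dividing every term by u^3, all lower-order terms vanish and the limit is the ratio of leading coefficients, 3/(5) = 3/5.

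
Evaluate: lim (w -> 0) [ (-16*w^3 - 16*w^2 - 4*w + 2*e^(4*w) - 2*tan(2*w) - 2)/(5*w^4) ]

Substitution gives 0/0; apply L'Hôpital's rule 4 times.
After differentiating numerator and denominator 4 times the quotient is (512*e^(4*w) - 768*tan(2*w)^5 - 1280*tan(2*w)^3 - 512*tan(2*w))/(120); at w = 0 this is 64/15.

64/15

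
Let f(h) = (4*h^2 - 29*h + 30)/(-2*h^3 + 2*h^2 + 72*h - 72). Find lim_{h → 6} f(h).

At h = 6 both the top and bottom vanish — a removable singularity. Factoring out (h - 6) from each leaves (4*h - 5)/(-2*h^2 - 10*h + 12), which at h = 6 equals -19/120.

-19/120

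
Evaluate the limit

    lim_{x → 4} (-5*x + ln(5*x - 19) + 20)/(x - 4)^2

-25/2

Direct substitution gives 0/0.
Apply L'Hôpital: lim (-5 + 5/(5*x - 19))/(2*x - 8), still 0/0.
After 2 applications of L'Hôpital's rule the quotient is (-25/(5*x - 19)^2)/(2); substituting x = 4 gives -25/2.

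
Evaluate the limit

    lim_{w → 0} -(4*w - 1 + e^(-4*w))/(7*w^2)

-8/7

Direct substitution gives 0/0.
Apply L'Hôpital: lim (4 - 4*e^(-4*w))/(-14*w), still 0/0.
After 2 applications of L'Hôpital's rule the quotient is (16*e^(-4*w))/(-14); substituting w = 0 gives -8/7.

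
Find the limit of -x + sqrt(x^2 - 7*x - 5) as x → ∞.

-7/2

This has the form ∞ − ∞. Multiply and divide by the conjugate √(x^2 - 7*x - 5) + x.
That gives (-7x - 5) / (√(x^2 - 7*x - 5) + x).
Divide numerator and denominator by x: the limit is -7/(2·1) = -7/2.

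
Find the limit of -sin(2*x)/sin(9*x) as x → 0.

Substitution gives 0/0.
Divide numerator and denominator by x: sin(2x)/x → 2 and sin(9x)/x → 9, so the limit is -1·2/9 = -2/9.

-2/9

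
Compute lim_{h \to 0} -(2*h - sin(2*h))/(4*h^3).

Direct substitution gives 0/0.
Apply L'Hôpital: lim (2 - 2*cos(2*h))/(-12*h^2), still 0/0.
Apply L'Hôpital: lim (4*sin(2*h))/(-24*h), still 0/0.
After 3 applications of L'Hôpital's rule the quotient is (8*cos(2*h))/(-24); substituting h = 0 gives -1/3.

-1/3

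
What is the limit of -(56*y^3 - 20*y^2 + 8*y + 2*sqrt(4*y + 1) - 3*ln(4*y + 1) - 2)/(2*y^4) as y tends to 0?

-86

Substitution gives 0/0 (the numerator vanishes to order 4).
Expand each term to order y^4: the coefficient of y^4 in -3·ln(1 + 4y) is 192 and in 2·√(1 + 4y) is -20.
Lower-order terms cancel with the polynomial part, so the numerator is (172)·y^4 + o(y^4), and the limit is (172)/(-2) = -86.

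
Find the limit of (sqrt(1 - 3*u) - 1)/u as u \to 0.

-3/2

A 0/0 form; rationalise with √(1 - 3u) + √1. This collapses the numerator to -3u, leaving -3/(√(1 - 3u) + √1) → -3/(2√1) = -3/2.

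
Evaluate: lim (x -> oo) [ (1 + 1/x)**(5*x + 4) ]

Let L be the limit and take ln: ln L = lim (5x + 4)·ln(1 + 1/x) = lim (5x + 4)·(1/x + O(1/x²)) = 5.
Hence L = e^(5).

e^(5)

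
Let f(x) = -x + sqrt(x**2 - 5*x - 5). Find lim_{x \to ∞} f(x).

-5/2

This has the form ∞ − ∞. Multiply and divide by the conjugate √(x^2 - 5*x - 5) + x.
That gives (-5x - 5) / (√(x^2 - 5*x - 5) + x).
Divide numerator and denominator by x: the limit is -5/(2·1) = -5/2.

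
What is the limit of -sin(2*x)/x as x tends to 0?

-2

Substitution gives 0/0.
Write it as (2/(-1))·sin(2x)/(2x); since sin(u)/u → 1, the limit is -2.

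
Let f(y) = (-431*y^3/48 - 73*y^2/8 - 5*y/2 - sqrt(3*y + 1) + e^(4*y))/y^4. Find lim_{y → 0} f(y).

Substitution gives 0/0; apply L'Hôpital's rule 4 times.
After differentiating numerator and denominator 4 times the quotient is (256*e^(4*y) + 1215/(16*(3*y + 1)^(7/2)))/(24); at y = 0 this is 5311/384.

5311/384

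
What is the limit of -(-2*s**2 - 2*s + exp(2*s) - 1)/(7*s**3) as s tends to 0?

Direct substitution gives 0/0.
Apply L'Hôpital: lim (-4*s + 2*e^(2*s) - 2)/(-21*s^2), still 0/0.
Apply L'Hôpital: lim (4*e^(2*s) - 4)/(-42*s), still 0/0.
After 3 applications of L'Hôpital's rule the quotient is (8*e^(2*s))/(-42); substituting s = 0 gives -4/21.

-4/21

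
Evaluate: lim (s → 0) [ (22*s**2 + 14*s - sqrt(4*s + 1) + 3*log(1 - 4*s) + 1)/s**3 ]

Substitution gives 0/0; apply L'Hôpital's rule 3 times.
After differentiating numerator and denominator 3 times the quotient is (-24/(4*s + 1)^(5/2) + 384/(4*s - 1)^3)/(6); at s = 0 this is -68.

-68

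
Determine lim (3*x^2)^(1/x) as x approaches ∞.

1

Base → ∞ and exponent → 0: an ∞^0 form.
Take logs: (1/x)·ln(3·x^2) = (ln 3 + 2·ln x)/x → 0.
So the limit is e^0 = 1.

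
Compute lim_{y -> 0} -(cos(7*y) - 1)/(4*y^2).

49/8

Direct substitution gives 0/0.
Apply L'Hôpital: lim (-7*sin(7*y))/(-8*y), still 0/0.
After 2 applications of L'Hôpital's rule the quotient is (-49*cos(7*y))/(-8); substituting y = 0 gives 49/8.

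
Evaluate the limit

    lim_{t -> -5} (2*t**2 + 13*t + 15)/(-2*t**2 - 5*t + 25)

-7/15

At t = -5 both the top and bottom vanish — a removable singularity. Factoring out (t + 5) from each leaves (2*t + 3)/(5 - 2*t), which at t = -5 equals -7/15.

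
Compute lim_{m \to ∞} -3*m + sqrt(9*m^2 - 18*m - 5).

An ∞ − ∞ form. Rationalising with the conjugate, the difference becomes (-18m - 5) / (√(9*m^2 - 18*m - 5) + 3m).
For large m the denominator behaves like 2·3m, so the quotient tends to -18/6 = -3.

-3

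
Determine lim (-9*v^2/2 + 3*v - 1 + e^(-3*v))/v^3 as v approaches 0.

Direct substitution gives 0/0.
Apply L'Hôpital: lim (-9*v + 3 - 3*e^(-3*v))/(3*v^2), still 0/0.
Apply L'Hôpital: lim (-9 + 9*e^(-3*v))/(6*v), still 0/0.
After 3 applications of L'Hôpital's rule the quotient is (-27*e^(-3*v))/(6); substituting v = 0 gives -9/2.

-9/2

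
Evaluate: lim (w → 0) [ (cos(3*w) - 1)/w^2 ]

Direct substitution gives 0/0.
Apply L'Hôpital: lim (-3*sin(3*w))/(2*w), still 0/0.
After 2 applications of L'Hôpital's rule the quotient is (-9*cos(3*w))/(2); substituting w = 0 gives -9/2.

-9/2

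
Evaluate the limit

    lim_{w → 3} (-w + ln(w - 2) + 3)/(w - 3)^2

Direct substitution gives 0/0.
Apply L'Hôpital: lim (-1 + 1/(w - 2))/(2*w - 6), still 0/0.
After 2 applications of L'Hôpital's rule the quotient is (-1/(w - 2)^2)/(2); substituting w = 3 gives -1/2.

-1/2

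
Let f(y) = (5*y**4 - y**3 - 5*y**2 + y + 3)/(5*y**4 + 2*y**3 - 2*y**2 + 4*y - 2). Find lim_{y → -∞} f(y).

Numerator and denominator both have degree 4.
Dividing every term by y^4, all lower-order terms vanish and the limit is the ratio of leading coefficients, 5/(5) = 1.

1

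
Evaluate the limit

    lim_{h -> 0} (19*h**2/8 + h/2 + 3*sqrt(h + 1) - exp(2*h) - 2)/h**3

-55/48

Substitution gives 0/0; apply L'Hôpital's rule 3 times.
After differentiating numerator and denominator 3 times the quotient is (-8*e^(2*h) + 9/(8*(h + 1)^(5/2)))/(6); at h = 0 this is -55/48.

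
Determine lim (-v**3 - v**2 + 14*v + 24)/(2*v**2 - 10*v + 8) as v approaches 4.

Direct substitution gives 0/0, so factor. Both numerator and denominator have (v - 4) as a factor.
After cancelling, the expression reduces to (-v^2 - 5*v - 6)/(2*v - 2).
Substituting v = 4 gives -7.

-7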